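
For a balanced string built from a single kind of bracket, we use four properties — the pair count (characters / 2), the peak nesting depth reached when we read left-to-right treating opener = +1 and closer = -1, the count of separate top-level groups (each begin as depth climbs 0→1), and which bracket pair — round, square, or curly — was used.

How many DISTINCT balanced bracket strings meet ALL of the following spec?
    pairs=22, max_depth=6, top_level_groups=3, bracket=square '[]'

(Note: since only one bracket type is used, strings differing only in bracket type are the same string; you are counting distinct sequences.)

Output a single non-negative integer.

Spec: pairs=22 depth=6 groups=3
Count(depth <= 6) = 8407386390
Count(depth <= 5) = 3874204920
Count(depth == 6) = 8407386390 - 3874204920 = 4533181470

Answer: 4533181470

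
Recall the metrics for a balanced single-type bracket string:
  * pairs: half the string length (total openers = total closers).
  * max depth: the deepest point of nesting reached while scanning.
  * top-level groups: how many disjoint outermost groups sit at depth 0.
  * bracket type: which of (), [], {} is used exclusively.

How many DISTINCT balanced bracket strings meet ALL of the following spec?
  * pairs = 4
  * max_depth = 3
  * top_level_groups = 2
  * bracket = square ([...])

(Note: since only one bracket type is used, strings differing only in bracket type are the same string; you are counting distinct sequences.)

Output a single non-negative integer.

Answer: 2

Derivation:
Spec: pairs=4 depth=3 groups=2
Count(depth <= 3) = 5
Count(depth <= 2) = 3
Count(depth == 3) = 5 - 3 = 2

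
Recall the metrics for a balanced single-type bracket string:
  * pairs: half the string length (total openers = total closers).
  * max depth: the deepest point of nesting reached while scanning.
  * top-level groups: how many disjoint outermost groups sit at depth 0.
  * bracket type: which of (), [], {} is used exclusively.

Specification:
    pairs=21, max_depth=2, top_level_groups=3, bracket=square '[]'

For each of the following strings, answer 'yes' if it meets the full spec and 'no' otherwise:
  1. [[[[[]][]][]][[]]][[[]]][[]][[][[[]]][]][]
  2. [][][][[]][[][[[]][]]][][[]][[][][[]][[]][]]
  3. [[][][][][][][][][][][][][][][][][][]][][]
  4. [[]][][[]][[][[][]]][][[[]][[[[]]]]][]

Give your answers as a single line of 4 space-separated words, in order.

String 1 '[[[[[]][]][]][[]]][[[]]][[]][[][[[]]][]][]': depth seq [1 2 3 4 5 4 3 4 3 2 3 2 1 2 3 2 1 0 1 2 3 2 1 0 1 2 1 0 1 2 1 2 3 4 3 2 1 2 1 0 1 0]
  -> pairs=21 depth=5 groups=5 -> no
String 2 '[][][][[]][[][[[]][]]][][[]][[][][[]][[]][]]': depth seq [1 0 1 0 1 0 1 2 1 0 1 2 1 2 3 4 3 2 3 2 1 0 1 0 1 2 1 0 1 2 1 2 1 2 3 2 1 2 3 2 1 2 1 0]
  -> pairs=22 depth=4 groups=8 -> no
String 3 '[[][][][][][][][][][][][][][][][][][]][][]': depth seq [1 2 1 2 1 2 1 2 1 2 1 2 1 2 1 2 1 2 1 2 1 2 1 2 1 2 1 2 1 2 1 2 1 2 1 2 1 0 1 0 1 0]
  -> pairs=21 depth=2 groups=3 -> yes
String 4 '[[]][][[]][[][[][]]][][[[]][[[[]]]]][]': depth seq [1 2 1 0 1 0 1 2 1 0 1 2 1 2 3 2 3 2 1 0 1 0 1 2 3 2 1 2 3 4 5 4 3 2 1 0 1 0]
  -> pairs=19 depth=5 groups=7 -> no

Answer: no no yes no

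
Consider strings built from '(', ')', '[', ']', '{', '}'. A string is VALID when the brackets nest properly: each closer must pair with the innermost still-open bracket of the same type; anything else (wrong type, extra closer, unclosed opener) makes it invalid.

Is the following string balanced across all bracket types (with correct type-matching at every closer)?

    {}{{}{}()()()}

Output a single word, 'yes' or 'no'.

pos 0: push '{'; stack = {
pos 1: '}' matches '{'; pop; stack = (empty)
pos 2: push '{'; stack = {
pos 3: push '{'; stack = {{
pos 4: '}' matches '{'; pop; stack = {
pos 5: push '{'; stack = {{
pos 6: '}' matches '{'; pop; stack = {
pos 7: push '('; stack = {(
pos 8: ')' matches '('; pop; stack = {
pos 9: push '('; stack = {(
pos 10: ')' matches '('; pop; stack = {
pos 11: push '('; stack = {(
pos 12: ')' matches '('; pop; stack = {
pos 13: '}' matches '{'; pop; stack = (empty)
end: stack empty → VALID
Verdict: properly nested → yes

Answer: yes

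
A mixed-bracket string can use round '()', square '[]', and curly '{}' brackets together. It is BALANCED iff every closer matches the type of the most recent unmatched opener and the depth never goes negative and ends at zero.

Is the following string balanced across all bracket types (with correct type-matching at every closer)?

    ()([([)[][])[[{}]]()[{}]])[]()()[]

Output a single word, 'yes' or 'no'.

pos 0: push '('; stack = (
pos 1: ')' matches '('; pop; stack = (empty)
pos 2: push '('; stack = (
pos 3: push '['; stack = ([
pos 4: push '('; stack = ([(
pos 5: push '['; stack = ([([
pos 6: saw closer ')' but top of stack is '[' (expected ']') → INVALID
Verdict: type mismatch at position 6: ')' closes '[' → no

Answer: no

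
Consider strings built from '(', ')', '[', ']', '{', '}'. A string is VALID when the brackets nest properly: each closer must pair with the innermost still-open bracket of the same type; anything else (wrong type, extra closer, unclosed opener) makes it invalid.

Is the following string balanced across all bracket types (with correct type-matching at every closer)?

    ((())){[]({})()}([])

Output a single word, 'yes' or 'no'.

Answer: yes

Derivation:
pos 0: push '('; stack = (
pos 1: push '('; stack = ((
pos 2: push '('; stack = (((
pos 3: ')' matches '('; pop; stack = ((
pos 4: ')' matches '('; pop; stack = (
pos 5: ')' matches '('; pop; stack = (empty)
pos 6: push '{'; stack = {
pos 7: push '['; stack = {[
pos 8: ']' matches '['; pop; stack = {
pos 9: push '('; stack = {(
pos 10: push '{'; stack = {({
pos 11: '}' matches '{'; pop; stack = {(
pos 12: ')' matches '('; pop; stack = {
pos 13: push '('; stack = {(
pos 14: ')' matches '('; pop; stack = {
pos 15: '}' matches '{'; pop; stack = (empty)
pos 16: push '('; stack = (
pos 17: push '['; stack = ([
pos 18: ']' matches '['; pop; stack = (
pos 19: ')' matches '('; pop; stack = (empty)
end: stack empty → VALID
Verdict: properly nested → yes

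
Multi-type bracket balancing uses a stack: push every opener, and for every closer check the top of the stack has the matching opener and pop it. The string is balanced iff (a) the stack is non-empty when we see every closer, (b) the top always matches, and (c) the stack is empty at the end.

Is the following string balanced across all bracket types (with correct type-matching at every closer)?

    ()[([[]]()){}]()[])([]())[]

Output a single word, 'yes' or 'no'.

Answer: no

Derivation:
pos 0: push '('; stack = (
pos 1: ')' matches '('; pop; stack = (empty)
pos 2: push '['; stack = [
pos 3: push '('; stack = [(
pos 4: push '['; stack = [([
pos 5: push '['; stack = [([[
pos 6: ']' matches '['; pop; stack = [([
pos 7: ']' matches '['; pop; stack = [(
pos 8: push '('; stack = [((
pos 9: ')' matches '('; pop; stack = [(
pos 10: ')' matches '('; pop; stack = [
pos 11: push '{'; stack = [{
pos 12: '}' matches '{'; pop; stack = [
pos 13: ']' matches '['; pop; stack = (empty)
pos 14: push '('; stack = (
pos 15: ')' matches '('; pop; stack = (empty)
pos 16: push '['; stack = [
pos 17: ']' matches '['; pop; stack = (empty)
pos 18: saw closer ')' but stack is empty → INVALID
Verdict: unmatched closer ')' at position 18 → no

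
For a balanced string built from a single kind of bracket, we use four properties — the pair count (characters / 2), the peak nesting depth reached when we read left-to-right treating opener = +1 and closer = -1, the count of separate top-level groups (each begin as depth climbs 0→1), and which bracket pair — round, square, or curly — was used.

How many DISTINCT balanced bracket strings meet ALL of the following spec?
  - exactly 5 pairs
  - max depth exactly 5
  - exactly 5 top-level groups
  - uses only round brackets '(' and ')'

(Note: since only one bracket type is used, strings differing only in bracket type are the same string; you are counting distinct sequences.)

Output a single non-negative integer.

Spec: pairs=5 depth=5 groups=5
Count(depth <= 5) = 1
Count(depth <= 4) = 1
Count(depth == 5) = 1 - 1 = 0

Answer: 0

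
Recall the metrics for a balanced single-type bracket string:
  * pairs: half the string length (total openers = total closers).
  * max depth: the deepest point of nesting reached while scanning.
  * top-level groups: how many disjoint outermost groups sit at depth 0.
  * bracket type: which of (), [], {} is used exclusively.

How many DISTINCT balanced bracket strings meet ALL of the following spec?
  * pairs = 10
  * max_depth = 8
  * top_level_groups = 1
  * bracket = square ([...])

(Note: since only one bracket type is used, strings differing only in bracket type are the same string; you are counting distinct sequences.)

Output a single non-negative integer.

Answer: 102

Derivation:
Spec: pairs=10 depth=8 groups=1
Count(depth <= 8) = 4846
Count(depth <= 7) = 4744
Count(depth == 8) = 4846 - 4744 = 102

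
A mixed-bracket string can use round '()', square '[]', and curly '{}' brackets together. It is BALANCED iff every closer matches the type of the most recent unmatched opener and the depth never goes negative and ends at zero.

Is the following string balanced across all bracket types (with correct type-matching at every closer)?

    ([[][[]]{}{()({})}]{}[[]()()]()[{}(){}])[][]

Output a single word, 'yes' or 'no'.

pos 0: push '('; stack = (
pos 1: push '['; stack = ([
pos 2: push '['; stack = ([[
pos 3: ']' matches '['; pop; stack = ([
pos 4: push '['; stack = ([[
pos 5: push '['; stack = ([[[
pos 6: ']' matches '['; pop; stack = ([[
pos 7: ']' matches '['; pop; stack = ([
pos 8: push '{'; stack = ([{
pos 9: '}' matches '{'; pop; stack = ([
pos 10: push '{'; stack = ([{
pos 11: push '('; stack = ([{(
pos 12: ')' matches '('; pop; stack = ([{
pos 13: push '('; stack = ([{(
pos 14: push '{'; stack = ([{({
pos 15: '}' matches '{'; pop; stack = ([{(
pos 16: ')' matches '('; pop; stack = ([{
pos 17: '}' matches '{'; pop; stack = ([
pos 18: ']' matches '['; pop; stack = (
pos 19: push '{'; stack = ({
pos 20: '}' matches '{'; pop; stack = (
pos 21: push '['; stack = ([
pos 22: push '['; stack = ([[
pos 23: ']' matches '['; pop; stack = ([
pos 24: push '('; stack = ([(
pos 25: ')' matches '('; pop; stack = ([
pos 26: push '('; stack = ([(
pos 27: ')' matches '('; pop; stack = ([
pos 28: ']' matches '['; pop; stack = (
pos 29: push '('; stack = ((
pos 30: ')' matches '('; pop; stack = (
pos 31: push '['; stack = ([
pos 32: push '{'; stack = ([{
pos 33: '}' matches '{'; pop; stack = ([
pos 34: push '('; stack = ([(
pos 35: ')' matches '('; pop; stack = ([
pos 36: push '{'; stack = ([{
pos 37: '}' matches '{'; pop; stack = ([
pos 38: ']' matches '['; pop; stack = (
pos 39: ')' matches '('; pop; stack = (empty)
pos 40: push '['; stack = [
pos 41: ']' matches '['; pop; stack = (empty)
pos 42: push '['; stack = [
pos 43: ']' matches '['; pop; stack = (empty)
end: stack empty → VALID
Verdict: properly nested → yes

Answer: yes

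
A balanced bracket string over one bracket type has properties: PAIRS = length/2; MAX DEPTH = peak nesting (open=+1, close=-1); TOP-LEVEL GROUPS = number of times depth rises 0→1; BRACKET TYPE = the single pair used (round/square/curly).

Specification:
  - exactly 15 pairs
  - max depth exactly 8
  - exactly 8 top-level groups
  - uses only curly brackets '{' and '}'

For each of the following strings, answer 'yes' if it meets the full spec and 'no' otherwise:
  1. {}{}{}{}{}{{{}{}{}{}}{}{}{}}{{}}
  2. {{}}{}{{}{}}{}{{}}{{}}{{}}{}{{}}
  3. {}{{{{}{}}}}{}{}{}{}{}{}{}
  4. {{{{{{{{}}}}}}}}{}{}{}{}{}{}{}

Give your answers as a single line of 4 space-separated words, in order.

String 1 '{}{}{}{}{}{{{}{}{}{}}{}{}{}}{{}}': depth seq [1 0 1 0 1 0 1 0 1 0 1 2 3 2 3 2 3 2 3 2 1 2 1 2 1 2 1 0 1 2 1 0]
  -> pairs=16 depth=3 groups=7 -> no
String 2 '{{}}{}{{}{}}{}{{}}{{}}{{}}{}{{}}': depth seq [1 2 1 0 1 0 1 2 1 2 1 0 1 0 1 2 1 0 1 2 1 0 1 2 1 0 1 0 1 2 1 0]
  -> pairs=16 depth=2 groups=9 -> no
String 3 '{}{{{{}{}}}}{}{}{}{}{}{}{}': depth seq [1 0 1 2 3 4 3 4 3 2 1 0 1 0 1 0 1 0 1 0 1 0 1 0 1 0]
  -> pairs=13 depth=4 groups=9 -> no
String 4 '{{{{{{{{}}}}}}}}{}{}{}{}{}{}{}': depth seq [1 2 3 4 5 6 7 8 7 6 5 4 3 2 1 0 1 0 1 0 1 0 1 0 1 0 1 0 1 0]
  -> pairs=15 depth=8 groups=8 -> yes

Answer: no no no yes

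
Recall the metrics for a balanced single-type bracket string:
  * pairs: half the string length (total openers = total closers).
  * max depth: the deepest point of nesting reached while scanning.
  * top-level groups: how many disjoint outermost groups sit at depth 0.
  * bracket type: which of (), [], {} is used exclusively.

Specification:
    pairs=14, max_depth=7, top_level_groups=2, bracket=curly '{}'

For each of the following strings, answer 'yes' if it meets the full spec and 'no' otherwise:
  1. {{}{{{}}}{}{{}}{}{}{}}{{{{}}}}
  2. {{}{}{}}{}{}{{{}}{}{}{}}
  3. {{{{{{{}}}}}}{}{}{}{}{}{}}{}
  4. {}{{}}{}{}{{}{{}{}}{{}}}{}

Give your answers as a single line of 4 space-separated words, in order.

String 1 '{{}{{{}}}{}{{}}{}{}{}}{{{{}}}}': depth seq [1 2 1 2 3 4 3 2 1 2 1 2 3 2 1 2 1 2 1 2 1 0 1 2 3 4 3 2 1 0]
  -> pairs=15 depth=4 groups=2 -> no
String 2 '{{}{}{}}{}{}{{{}}{}{}{}}': depth seq [1 2 1 2 1 2 1 0 1 0 1 0 1 2 3 2 1 2 1 2 1 2 1 0]
  -> pairs=12 depth=3 groups=4 -> no
String 3 '{{{{{{{}}}}}}{}{}{}{}{}{}}{}': depth seq [1 2 3 4 5 6 7 6 5 4 3 2 1 2 1 2 1 2 1 2 1 2 1 2 1 0 1 0]
  -> pairs=14 depth=7 groups=2 -> yes
String 4 '{}{{}}{}{}{{}{{}{}}{{}}}{}': depth seq [1 0 1 2 1 0 1 0 1 0 1 2 1 2 3 2 3 2 1 2 3 2 1 0 1 0]
  -> pairs=13 depth=3 groups=6 -> no

Answer: no no yes no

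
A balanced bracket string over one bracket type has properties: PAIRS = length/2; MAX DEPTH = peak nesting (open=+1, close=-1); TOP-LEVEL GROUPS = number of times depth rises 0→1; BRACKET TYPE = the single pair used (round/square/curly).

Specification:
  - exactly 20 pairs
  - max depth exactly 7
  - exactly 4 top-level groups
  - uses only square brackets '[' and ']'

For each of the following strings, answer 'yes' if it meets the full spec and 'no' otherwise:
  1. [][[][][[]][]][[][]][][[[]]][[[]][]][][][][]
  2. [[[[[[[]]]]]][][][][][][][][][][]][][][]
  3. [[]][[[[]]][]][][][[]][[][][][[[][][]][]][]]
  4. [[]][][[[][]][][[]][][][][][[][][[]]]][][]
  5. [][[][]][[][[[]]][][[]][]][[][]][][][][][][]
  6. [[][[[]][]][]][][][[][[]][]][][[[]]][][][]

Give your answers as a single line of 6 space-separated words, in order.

Answer: no yes no no no no

Derivation:
String 1 '[][[][][[]][]][[][]][][[[]]][[[]][]][][][][]': depth seq [1 0 1 2 1 2 1 2 3 2 1 2 1 0 1 2 1 2 1 0 1 0 1 2 3 2 1 0 1 2 3 2 1 2 1 0 1 0 1 0 1 0 1 0]
  -> pairs=22 depth=3 groups=10 -> no
String 2 '[[[[[[[]]]]]][][][][][][][][][][]][][][]': depth seq [1 2 3 4 5 6 7 6 5 4 3 2 1 2 1 2 1 2 1 2 1 2 1 2 1 2 1 2 1 2 1 2 1 0 1 0 1 0 1 0]
  -> pairs=20 depth=7 groups=4 -> yes
String 3 '[[]][[[[]]][]][][][[]][[][][][[[][][]][]][]]': depth seq [1 2 1 0 1 2 3 4 3 2 1 2 1 0 1 0 1 0 1 2 1 0 1 2 1 2 1 2 1 2 3 4 3 4 3 4 3 2 3 2 1 2 1 0]
  -> pairs=22 depth=4 groups=6 -> no
String 4 '[[]][][[[][]][][[]][][][][][[][][[]]]][][]': depth seq [1 2 1 0 1 0 1 2 3 2 3 2 1 2 1 2 3 2 1 2 1 2 1 2 1 2 1 2 3 2 3 2 3 4 3 2 1 0 1 0 1 0]
  -> pairs=21 depth=4 groups=5 -> no
String 5 '[][[][]][[][[[]]][][[]][]][[][]][][][][][][]': depth seq [1 0 1 2 1 2 1 0 1 2 1 2 3 4 3 2 1 2 1 2 3 2 1 2 1 0 1 2 1 2 1 0 1 0 1 0 1 0 1 0 1 0 1 0]
  -> pairs=22 depth=4 groups=10 -> no
String 6 '[[][[[]][]][]][][][[][[]][]][][[[]]][][][]': depth seq [1 2 1 2 3 4 3 2 3 2 1 2 1 0 1 0 1 0 1 2 1 2 3 2 1 2 1 0 1 0 1 2 3 2 1 0 1 0 1 0 1 0]
  -> pairs=21 depth=4 groups=9 -> no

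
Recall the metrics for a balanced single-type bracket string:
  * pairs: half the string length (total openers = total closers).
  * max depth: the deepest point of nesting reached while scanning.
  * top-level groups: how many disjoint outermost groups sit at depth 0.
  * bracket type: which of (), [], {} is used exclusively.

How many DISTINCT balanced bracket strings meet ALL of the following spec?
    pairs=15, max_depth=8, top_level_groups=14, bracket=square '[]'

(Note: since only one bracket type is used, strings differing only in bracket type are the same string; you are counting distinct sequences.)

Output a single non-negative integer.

Answer: 0

Derivation:
Spec: pairs=15 depth=8 groups=14
Count(depth <= 8) = 14
Count(depth <= 7) = 14
Count(depth == 8) = 14 - 14 = 0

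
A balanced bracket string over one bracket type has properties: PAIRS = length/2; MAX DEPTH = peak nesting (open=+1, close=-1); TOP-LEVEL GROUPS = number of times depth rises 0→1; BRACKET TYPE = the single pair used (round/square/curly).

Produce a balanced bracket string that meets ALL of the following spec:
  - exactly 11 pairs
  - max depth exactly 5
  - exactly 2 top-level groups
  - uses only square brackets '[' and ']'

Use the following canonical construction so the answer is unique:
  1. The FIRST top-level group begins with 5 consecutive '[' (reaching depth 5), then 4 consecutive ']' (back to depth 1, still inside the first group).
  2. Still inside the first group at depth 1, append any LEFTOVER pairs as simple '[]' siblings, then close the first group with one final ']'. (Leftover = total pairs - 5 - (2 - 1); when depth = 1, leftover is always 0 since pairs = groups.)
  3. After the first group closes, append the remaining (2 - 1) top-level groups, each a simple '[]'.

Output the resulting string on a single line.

Spec: pairs=11 depth=5 groups=2
Leftover pairs = 11 - 5 - (2-1) = 5
First group: deep chain of depth 5 + 5 sibling pairs
Remaining 1 groups: simple '[]' each

Answer: [[[[[]]]][][][][][]][]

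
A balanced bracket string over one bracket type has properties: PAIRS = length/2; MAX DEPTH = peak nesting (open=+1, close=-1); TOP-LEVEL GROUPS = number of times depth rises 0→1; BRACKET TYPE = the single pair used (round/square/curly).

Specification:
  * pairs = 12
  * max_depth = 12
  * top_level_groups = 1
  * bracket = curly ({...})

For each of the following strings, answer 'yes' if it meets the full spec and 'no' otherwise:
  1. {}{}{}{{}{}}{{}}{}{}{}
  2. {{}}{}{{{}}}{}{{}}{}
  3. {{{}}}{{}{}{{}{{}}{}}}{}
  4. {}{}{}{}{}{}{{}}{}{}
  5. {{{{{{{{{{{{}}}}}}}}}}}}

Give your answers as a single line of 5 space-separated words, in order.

String 1 '{}{}{}{{}{}}{{}}{}{}{}': depth seq [1 0 1 0 1 0 1 2 1 2 1 0 1 2 1 0 1 0 1 0 1 0]
  -> pairs=11 depth=2 groups=8 -> no
String 2 '{{}}{}{{{}}}{}{{}}{}': depth seq [1 2 1 0 1 0 1 2 3 2 1 0 1 0 1 2 1 0 1 0]
  -> pairs=10 depth=3 groups=6 -> no
String 3 '{{{}}}{{}{}{{}{{}}{}}}{}': depth seq [1 2 3 2 1 0 1 2 1 2 1 2 3 2 3 4 3 2 3 2 1 0 1 0]
  -> pairs=12 depth=4 groups=3 -> no
String 4 '{}{}{}{}{}{}{{}}{}{}': depth seq [1 0 1 0 1 0 1 0 1 0 1 0 1 2 1 0 1 0 1 0]
  -> pairs=10 depth=2 groups=9 -> no
String 5 '{{{{{{{{{{{{}}}}}}}}}}}}': depth seq [1 2 3 4 5 6 7 8 9 10 11 12 11 10 9 8 7 6 5 4 3 2 1 0]
  -> pairs=12 depth=12 groups=1 -> yes

Answer: no no no no yes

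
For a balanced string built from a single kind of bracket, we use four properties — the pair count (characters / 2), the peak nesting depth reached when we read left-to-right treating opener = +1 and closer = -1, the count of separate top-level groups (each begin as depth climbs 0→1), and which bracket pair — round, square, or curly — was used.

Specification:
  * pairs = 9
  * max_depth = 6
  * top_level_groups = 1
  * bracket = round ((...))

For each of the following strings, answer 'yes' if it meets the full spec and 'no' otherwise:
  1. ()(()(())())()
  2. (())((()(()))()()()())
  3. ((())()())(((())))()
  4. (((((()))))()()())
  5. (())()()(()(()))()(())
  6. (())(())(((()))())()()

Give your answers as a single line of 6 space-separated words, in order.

Answer: no no no yes no no

Derivation:
String 1 '()(()(())())()': depth seq [1 0 1 2 1 2 3 2 1 2 1 0 1 0]
  -> pairs=7 depth=3 groups=3 -> no
String 2 '(())((()(()))()()()())': depth seq [1 2 1 0 1 2 3 2 3 4 3 2 1 2 1 2 1 2 1 2 1 0]
  -> pairs=11 depth=4 groups=2 -> no
String 3 '((())()())(((())))()': depth seq [1 2 3 2 1 2 1 2 1 0 1 2 3 4 3 2 1 0 1 0]
  -> pairs=10 depth=4 groups=3 -> no
String 4 '(((((()))))()()())': depth seq [1 2 3 4 5 6 5 4 3 2 1 2 1 2 1 2 1 0]
  -> pairs=9 depth=6 groups=1 -> yes
String 5 '(())()()(()(()))()(())': depth seq [1 2 1 0 1 0 1 0 1 2 1 2 3 2 1 0 1 0 1 2 1 0]
  -> pairs=11 depth=3 groups=6 -> no
String 6 '(())(())(((()))())()()': depth seq [1 2 1 0 1 2 1 0 1 2 3 4 3 2 1 2 1 0 1 0 1 0]
  -> pairs=11 depth=4 groups=5 -> no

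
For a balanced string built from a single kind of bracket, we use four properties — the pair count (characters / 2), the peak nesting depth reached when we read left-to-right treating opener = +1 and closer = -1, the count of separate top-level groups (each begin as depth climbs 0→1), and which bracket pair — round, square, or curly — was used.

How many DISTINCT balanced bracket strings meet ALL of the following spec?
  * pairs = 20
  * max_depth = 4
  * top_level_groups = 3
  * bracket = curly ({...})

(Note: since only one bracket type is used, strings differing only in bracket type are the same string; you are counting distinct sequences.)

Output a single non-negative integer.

Answer: 94041213

Derivation:
Spec: pairs=20 depth=4 groups=3
Count(depth <= 4) = 97776765
Count(depth <= 3) = 3735552
Count(depth == 4) = 97776765 - 3735552 = 94041213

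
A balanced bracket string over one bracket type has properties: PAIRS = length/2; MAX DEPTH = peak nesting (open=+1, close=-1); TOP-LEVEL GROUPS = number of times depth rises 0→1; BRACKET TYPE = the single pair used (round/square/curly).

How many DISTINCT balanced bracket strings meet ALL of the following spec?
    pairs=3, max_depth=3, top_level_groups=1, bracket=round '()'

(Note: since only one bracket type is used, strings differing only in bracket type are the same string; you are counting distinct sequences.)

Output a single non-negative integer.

Spec: pairs=3 depth=3 groups=1
Count(depth <= 3) = 2
Count(depth <= 2) = 1
Count(depth == 3) = 2 - 1 = 1

Answer: 1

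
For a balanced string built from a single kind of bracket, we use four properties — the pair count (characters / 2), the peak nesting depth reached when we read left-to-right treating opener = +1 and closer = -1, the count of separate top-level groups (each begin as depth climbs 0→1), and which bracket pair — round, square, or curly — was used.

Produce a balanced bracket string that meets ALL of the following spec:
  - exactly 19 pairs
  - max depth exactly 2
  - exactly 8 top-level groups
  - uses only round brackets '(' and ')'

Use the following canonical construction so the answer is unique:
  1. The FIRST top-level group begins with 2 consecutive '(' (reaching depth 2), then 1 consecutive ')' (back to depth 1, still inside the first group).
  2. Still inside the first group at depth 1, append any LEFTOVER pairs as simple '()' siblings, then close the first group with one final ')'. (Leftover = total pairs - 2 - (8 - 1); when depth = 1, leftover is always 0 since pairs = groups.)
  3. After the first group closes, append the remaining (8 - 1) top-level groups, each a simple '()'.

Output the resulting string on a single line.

Answer: (()()()()()()()()()()())()()()()()()()

Derivation:
Spec: pairs=19 depth=2 groups=8
Leftover pairs = 19 - 2 - (8-1) = 10
First group: deep chain of depth 2 + 10 sibling pairs
Remaining 7 groups: simple '()' each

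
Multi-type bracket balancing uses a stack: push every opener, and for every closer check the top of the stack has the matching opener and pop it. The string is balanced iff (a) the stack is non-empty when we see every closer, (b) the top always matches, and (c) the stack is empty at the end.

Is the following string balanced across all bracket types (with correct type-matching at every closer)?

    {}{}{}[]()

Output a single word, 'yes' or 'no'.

pos 0: push '{'; stack = {
pos 1: '}' matches '{'; pop; stack = (empty)
pos 2: push '{'; stack = {
pos 3: '}' matches '{'; pop; stack = (empty)
pos 4: push '{'; stack = {
pos 5: '}' matches '{'; pop; stack = (empty)
pos 6: push '['; stack = [
pos 7: ']' matches '['; pop; stack = (empty)
pos 8: push '('; stack = (
pos 9: ')' matches '('; pop; stack = (empty)
end: stack empty → VALID
Verdict: properly nested → yes

Answer: yes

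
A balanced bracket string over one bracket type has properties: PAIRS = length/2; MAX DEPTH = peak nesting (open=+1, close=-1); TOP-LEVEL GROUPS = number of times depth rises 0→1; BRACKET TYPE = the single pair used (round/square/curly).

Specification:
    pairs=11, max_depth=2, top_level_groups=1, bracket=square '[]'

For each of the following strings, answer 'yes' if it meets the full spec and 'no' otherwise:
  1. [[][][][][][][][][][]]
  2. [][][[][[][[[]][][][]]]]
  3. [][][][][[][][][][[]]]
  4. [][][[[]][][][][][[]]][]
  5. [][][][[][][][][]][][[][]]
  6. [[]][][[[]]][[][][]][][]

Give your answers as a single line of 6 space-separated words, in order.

String 1 '[[][][][][][][][][][]]': depth seq [1 2 1 2 1 2 1 2 1 2 1 2 1 2 1 2 1 2 1 2 1 0]
  -> pairs=11 depth=2 groups=1 -> yes
String 2 '[][][[][[][[[]][][][]]]]': depth seq [1 0 1 0 1 2 1 2 3 2 3 4 5 4 3 4 3 4 3 4 3 2 1 0]
  -> pairs=12 depth=5 groups=3 -> no
String 3 '[][][][][[][][][][[]]]': depth seq [1 0 1 0 1 0 1 0 1 2 1 2 1 2 1 2 1 2 3 2 1 0]
  -> pairs=11 depth=3 groups=5 -> no
String 4 '[][][[[]][][][][][[]]][]': depth seq [1 0 1 0 1 2 3 2 1 2 1 2 1 2 1 2 1 2 3 2 1 0 1 0]
  -> pairs=12 depth=3 groups=4 -> no
String 5 '[][][][[][][][][]][][[][]]': depth seq [1 0 1 0 1 0 1 2 1 2 1 2 1 2 1 2 1 0 1 0 1 2 1 2 1 0]
  -> pairs=13 depth=2 groups=6 -> no
String 6 '[[]][][[[]]][[][][]][][]': depth seq [1 2 1 0 1 0 1 2 3 2 1 0 1 2 1 2 1 2 1 0 1 0 1 0]
  -> pairs=12 depth=3 groups=6 -> no

Answer: yes no no no no no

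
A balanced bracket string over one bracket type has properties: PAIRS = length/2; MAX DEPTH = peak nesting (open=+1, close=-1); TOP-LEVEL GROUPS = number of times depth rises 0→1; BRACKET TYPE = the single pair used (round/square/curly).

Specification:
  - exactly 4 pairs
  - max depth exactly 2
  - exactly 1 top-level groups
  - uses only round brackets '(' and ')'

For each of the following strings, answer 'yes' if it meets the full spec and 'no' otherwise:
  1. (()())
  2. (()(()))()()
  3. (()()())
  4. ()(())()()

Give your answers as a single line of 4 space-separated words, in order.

Answer: no no yes no

Derivation:
String 1 '(()())': depth seq [1 2 1 2 1 0]
  -> pairs=3 depth=2 groups=1 -> no
String 2 '(()(()))()()': depth seq [1 2 1 2 3 2 1 0 1 0 1 0]
  -> pairs=6 depth=3 groups=3 -> no
String 3 '(()()())': depth seq [1 2 1 2 1 2 1 0]
  -> pairs=4 depth=2 groups=1 -> yes
String 4 '()(())()()': depth seq [1 0 1 2 1 0 1 0 1 0]
  -> pairs=5 depth=2 groups=4 -> no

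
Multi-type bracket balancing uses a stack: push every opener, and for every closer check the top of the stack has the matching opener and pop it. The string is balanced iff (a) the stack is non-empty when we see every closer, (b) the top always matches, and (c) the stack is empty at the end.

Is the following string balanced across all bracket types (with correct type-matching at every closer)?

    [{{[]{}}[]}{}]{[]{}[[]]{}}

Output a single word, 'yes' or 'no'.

Answer: yes

Derivation:
pos 0: push '['; stack = [
pos 1: push '{'; stack = [{
pos 2: push '{'; stack = [{{
pos 3: push '['; stack = [{{[
pos 4: ']' matches '['; pop; stack = [{{
pos 5: push '{'; stack = [{{{
pos 6: '}' matches '{'; pop; stack = [{{
pos 7: '}' matches '{'; pop; stack = [{
pos 8: push '['; stack = [{[
pos 9: ']' matches '['; pop; stack = [{
pos 10: '}' matches '{'; pop; stack = [
pos 11: push '{'; stack = [{
pos 12: '}' matches '{'; pop; stack = [
pos 13: ']' matches '['; pop; stack = (empty)
pos 14: push '{'; stack = {
pos 15: push '['; stack = {[
pos 16: ']' matches '['; pop; stack = {
pos 17: push '{'; stack = {{
pos 18: '}' matches '{'; pop; stack = {
pos 19: push '['; stack = {[
pos 20: push '['; stack = {[[
pos 21: ']' matches '['; pop; stack = {[
pos 22: ']' matches '['; pop; stack = {
pos 23: push '{'; stack = {{
pos 24: '}' matches '{'; pop; stack = {
pos 25: '}' matches '{'; pop; stack = (empty)
end: stack empty → VALID
Verdict: properly nested → yes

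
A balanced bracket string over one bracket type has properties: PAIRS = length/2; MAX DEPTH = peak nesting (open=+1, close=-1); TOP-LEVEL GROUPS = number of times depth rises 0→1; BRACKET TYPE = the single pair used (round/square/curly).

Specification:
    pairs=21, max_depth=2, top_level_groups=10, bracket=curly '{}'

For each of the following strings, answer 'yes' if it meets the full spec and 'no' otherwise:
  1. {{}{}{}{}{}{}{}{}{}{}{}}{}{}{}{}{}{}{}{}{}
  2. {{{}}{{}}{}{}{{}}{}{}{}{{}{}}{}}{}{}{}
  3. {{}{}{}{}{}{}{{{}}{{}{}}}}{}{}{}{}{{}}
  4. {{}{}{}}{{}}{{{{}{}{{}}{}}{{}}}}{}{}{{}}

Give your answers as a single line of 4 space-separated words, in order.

Answer: yes no no no

Derivation:
String 1 '{{}{}{}{}{}{}{}{}{}{}{}}{}{}{}{}{}{}{}{}{}': depth seq [1 2 1 2 1 2 1 2 1 2 1 2 1 2 1 2 1 2 1 2 1 2 1 0 1 0 1 0 1 0 1 0 1 0 1 0 1 0 1 0 1 0]
  -> pairs=21 depth=2 groups=10 -> yes
String 2 '{{{}}{{}}{}{}{{}}{}{}{}{{}{}}{}}{}{}{}': depth seq [1 2 3 2 1 2 3 2 1 2 1 2 1 2 3 2 1 2 1 2 1 2 1 2 3 2 3 2 1 2 1 0 1 0 1 0 1 0]
  -> pairs=19 depth=3 groups=4 -> no
String 3 '{{}{}{}{}{}{}{{{}}{{}{}}}}{}{}{}{}{{}}': depth seq [1 2 1 2 1 2 1 2 1 2 1 2 1 2 3 4 3 2 3 4 3 4 3 2 1 0 1 0 1 0 1 0 1 0 1 2 1 0]
  -> pairs=19 depth=4 groups=6 -> no
String 4 '{{}{}{}}{{}}{{{{}{}{{}}{}}{{}}}}{}{}{{}}': depth seq [1 2 1 2 1 2 1 0 1 2 1 0 1 2 3 4 3 4 3 4 5 4 3 4 3 2 3 4 3 2 1 0 1 0 1 0 1 2 1 0]
  -> pairs=20 depth=5 groups=6 -> no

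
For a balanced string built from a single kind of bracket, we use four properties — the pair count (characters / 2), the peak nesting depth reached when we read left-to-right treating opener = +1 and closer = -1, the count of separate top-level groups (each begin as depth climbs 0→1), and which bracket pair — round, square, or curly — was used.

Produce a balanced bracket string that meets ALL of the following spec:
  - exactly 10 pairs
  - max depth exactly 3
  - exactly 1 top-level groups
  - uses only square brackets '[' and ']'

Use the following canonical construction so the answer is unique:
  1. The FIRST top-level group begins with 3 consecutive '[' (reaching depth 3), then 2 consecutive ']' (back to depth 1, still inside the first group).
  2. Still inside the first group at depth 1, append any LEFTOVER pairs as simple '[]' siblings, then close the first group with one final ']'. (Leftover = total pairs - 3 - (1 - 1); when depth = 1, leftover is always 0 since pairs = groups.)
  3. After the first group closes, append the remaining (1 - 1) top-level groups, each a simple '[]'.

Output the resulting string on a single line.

Spec: pairs=10 depth=3 groups=1
Leftover pairs = 10 - 3 - (1-1) = 7
First group: deep chain of depth 3 + 7 sibling pairs
Remaining 0 groups: simple '[]' each

Answer: [[[]][][][][][][][]]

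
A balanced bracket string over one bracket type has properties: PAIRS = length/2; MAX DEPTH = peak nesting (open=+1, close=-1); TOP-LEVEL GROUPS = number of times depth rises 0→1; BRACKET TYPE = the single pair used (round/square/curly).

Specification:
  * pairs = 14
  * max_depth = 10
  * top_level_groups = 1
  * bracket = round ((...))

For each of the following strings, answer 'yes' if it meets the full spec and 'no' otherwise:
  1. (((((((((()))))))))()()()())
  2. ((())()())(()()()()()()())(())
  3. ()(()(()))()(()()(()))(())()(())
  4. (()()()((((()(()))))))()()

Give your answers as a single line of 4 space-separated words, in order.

Answer: yes no no no

Derivation:
String 1 '(((((((((()))))))))()()()())': depth seq [1 2 3 4 5 6 7 8 9 10 9 8 7 6 5 4 3 2 1 2 1 2 1 2 1 2 1 0]
  -> pairs=14 depth=10 groups=1 -> yes
String 2 '((())()())(()()()()()()())(())': depth seq [1 2 3 2 1 2 1 2 1 0 1 2 1 2 1 2 1 2 1 2 1 2 1 2 1 0 1 2 1 0]
  -> pairs=15 depth=3 groups=3 -> no
String 3 '()(()(()))()(()()(()))(())()(())': depth seq [1 0 1 2 1 2 3 2 1 0 1 0 1 2 1 2 1 2 3 2 1 0 1 2 1 0 1 0 1 2 1 0]
  -> pairs=16 depth=3 groups=7 -> no
String 4 '(()()()((((()(()))))))()()': depth seq [1 2 1 2 1 2 1 2 3 4 5 6 5 6 7 6 5 4 3 2 1 0 1 0 1 0]
  -> pairs=13 depth=7 groups=3 -> no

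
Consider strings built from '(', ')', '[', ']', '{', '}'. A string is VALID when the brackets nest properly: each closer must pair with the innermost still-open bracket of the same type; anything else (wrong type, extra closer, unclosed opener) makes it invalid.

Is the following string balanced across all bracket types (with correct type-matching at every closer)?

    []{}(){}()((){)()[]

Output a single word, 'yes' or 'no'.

Answer: no

Derivation:
pos 0: push '['; stack = [
pos 1: ']' matches '['; pop; stack = (empty)
pos 2: push '{'; stack = {
pos 3: '}' matches '{'; pop; stack = (empty)
pos 4: push '('; stack = (
pos 5: ')' matches '('; pop; stack = (empty)
pos 6: push '{'; stack = {
pos 7: '}' matches '{'; pop; stack = (empty)
pos 8: push '('; stack = (
pos 9: ')' matches '('; pop; stack = (empty)
pos 10: push '('; stack = (
pos 11: push '('; stack = ((
pos 12: ')' matches '('; pop; stack = (
pos 13: push '{'; stack = ({
pos 14: saw closer ')' but top of stack is '{' (expected '}') → INVALID
Verdict: type mismatch at position 14: ')' closes '{' → no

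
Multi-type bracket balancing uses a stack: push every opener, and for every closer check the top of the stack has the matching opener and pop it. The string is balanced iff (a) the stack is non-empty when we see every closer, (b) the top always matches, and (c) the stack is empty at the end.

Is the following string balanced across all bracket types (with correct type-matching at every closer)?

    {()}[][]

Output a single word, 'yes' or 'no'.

pos 0: push '{'; stack = {
pos 1: push '('; stack = {(
pos 2: ')' matches '('; pop; stack = {
pos 3: '}' matches '{'; pop; stack = (empty)
pos 4: push '['; stack = [
pos 5: ']' matches '['; pop; stack = (empty)
pos 6: push '['; stack = [
pos 7: ']' matches '['; pop; stack = (empty)
end: stack empty → VALID
Verdict: properly nested → yes

Answer: yes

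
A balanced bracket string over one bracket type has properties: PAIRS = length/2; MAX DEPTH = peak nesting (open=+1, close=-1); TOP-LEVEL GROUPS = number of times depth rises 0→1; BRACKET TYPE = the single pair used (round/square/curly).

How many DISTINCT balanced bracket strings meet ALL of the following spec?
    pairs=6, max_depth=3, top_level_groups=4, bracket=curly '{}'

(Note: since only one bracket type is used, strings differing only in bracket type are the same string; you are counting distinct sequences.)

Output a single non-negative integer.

Answer: 4

Derivation:
Spec: pairs=6 depth=3 groups=4
Count(depth <= 3) = 14
Count(depth <= 2) = 10
Count(depth == 3) = 14 - 10 = 4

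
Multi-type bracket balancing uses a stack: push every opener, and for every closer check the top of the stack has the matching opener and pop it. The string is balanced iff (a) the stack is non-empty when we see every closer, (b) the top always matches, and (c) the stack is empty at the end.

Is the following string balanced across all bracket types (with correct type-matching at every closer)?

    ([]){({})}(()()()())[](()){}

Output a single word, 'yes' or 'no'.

Answer: yes

Derivation:
pos 0: push '('; stack = (
pos 1: push '['; stack = ([
pos 2: ']' matches '['; pop; stack = (
pos 3: ')' matches '('; pop; stack = (empty)
pos 4: push '{'; stack = {
pos 5: push '('; stack = {(
pos 6: push '{'; stack = {({
pos 7: '}' matches '{'; pop; stack = {(
pos 8: ')' matches '('; pop; stack = {
pos 9: '}' matches '{'; pop; stack = (empty)
pos 10: push '('; stack = (
pos 11: push '('; stack = ((
pos 12: ')' matches '('; pop; stack = (
pos 13: push '('; stack = ((
pos 14: ')' matches '('; pop; stack = (
pos 15: push '('; stack = ((
pos 16: ')' matches '('; pop; stack = (
pos 17: push '('; stack = ((
pos 18: ')' matches '('; pop; stack = (
pos 19: ')' matches '('; pop; stack = (empty)
pos 20: push '['; stack = [
pos 21: ']' matches '['; pop; stack = (empty)
pos 22: push '('; stack = (
pos 23: push '('; stack = ((
pos 24: ')' matches '('; pop; stack = (
pos 25: ')' matches '('; pop; stack = (empty)
pos 26: push '{'; stack = {
pos 27: '}' matches '{'; pop; stack = (empty)
end: stack empty → VALID
Verdict: properly nested → yes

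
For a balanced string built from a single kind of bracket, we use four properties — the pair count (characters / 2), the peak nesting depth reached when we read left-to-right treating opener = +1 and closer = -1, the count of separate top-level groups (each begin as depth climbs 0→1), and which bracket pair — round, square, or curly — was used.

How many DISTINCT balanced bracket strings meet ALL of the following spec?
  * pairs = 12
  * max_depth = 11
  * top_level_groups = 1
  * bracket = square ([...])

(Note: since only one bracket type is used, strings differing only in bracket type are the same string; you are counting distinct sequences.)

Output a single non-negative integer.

Answer: 19

Derivation:
Spec: pairs=12 depth=11 groups=1
Count(depth <= 11) = 58785
Count(depth <= 10) = 58766
Count(depth == 11) = 58785 - 58766 = 19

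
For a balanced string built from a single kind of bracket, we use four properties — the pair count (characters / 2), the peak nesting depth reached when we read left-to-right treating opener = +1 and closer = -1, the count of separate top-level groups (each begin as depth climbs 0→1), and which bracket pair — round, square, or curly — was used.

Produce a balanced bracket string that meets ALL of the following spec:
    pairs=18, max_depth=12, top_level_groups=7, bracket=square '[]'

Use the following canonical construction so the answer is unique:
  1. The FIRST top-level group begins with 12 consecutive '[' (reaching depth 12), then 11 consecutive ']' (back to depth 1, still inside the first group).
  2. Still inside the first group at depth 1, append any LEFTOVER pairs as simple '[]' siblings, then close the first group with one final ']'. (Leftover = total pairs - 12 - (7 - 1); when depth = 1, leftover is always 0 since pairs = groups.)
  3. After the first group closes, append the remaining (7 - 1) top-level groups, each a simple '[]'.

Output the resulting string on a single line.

Spec: pairs=18 depth=12 groups=7
Leftover pairs = 18 - 12 - (7-1) = 0
First group: deep chain of depth 12 + 0 sibling pairs
Remaining 6 groups: simple '[]' each

Answer: [[[[[[[[[[[[]]]]]]]]]]]][][][][][][]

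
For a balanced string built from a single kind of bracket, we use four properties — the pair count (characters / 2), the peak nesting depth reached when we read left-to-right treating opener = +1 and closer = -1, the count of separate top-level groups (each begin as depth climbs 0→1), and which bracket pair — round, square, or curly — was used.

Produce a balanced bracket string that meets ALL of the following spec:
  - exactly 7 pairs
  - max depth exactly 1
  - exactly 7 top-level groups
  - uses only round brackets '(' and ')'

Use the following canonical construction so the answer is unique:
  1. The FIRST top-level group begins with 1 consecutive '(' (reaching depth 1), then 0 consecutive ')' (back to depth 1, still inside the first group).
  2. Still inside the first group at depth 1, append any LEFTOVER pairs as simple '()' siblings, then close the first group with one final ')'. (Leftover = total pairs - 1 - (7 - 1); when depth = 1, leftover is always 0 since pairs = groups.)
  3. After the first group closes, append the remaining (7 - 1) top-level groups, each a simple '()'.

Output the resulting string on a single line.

Answer: ()()()()()()()

Derivation:
Spec: pairs=7 depth=1 groups=7
Leftover pairs = 7 - 1 - (7-1) = 0
First group: deep chain of depth 1 + 0 sibling pairs
Remaining 6 groups: simple '()' each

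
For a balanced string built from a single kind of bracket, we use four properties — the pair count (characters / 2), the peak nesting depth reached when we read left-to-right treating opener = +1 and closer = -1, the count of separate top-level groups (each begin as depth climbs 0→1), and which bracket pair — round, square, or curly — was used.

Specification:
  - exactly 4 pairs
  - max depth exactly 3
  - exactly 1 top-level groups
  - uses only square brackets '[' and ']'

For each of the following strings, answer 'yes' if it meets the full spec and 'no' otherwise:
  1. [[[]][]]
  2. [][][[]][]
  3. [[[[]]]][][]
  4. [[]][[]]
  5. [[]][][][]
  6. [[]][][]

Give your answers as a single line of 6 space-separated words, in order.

String 1 '[[[]][]]': depth seq [1 2 3 2 1 2 1 0]
  -> pairs=4 depth=3 groups=1 -> yes
String 2 '[][][[]][]': depth seq [1 0 1 0 1 2 1 0 1 0]
  -> pairs=5 depth=2 groups=4 -> no
String 3 '[[[[]]]][][]': depth seq [1 2 3 4 3 2 1 0 1 0 1 0]
  -> pairs=6 depth=4 groups=3 -> no
String 4 '[[]][[]]': depth seq [1 2 1 0 1 2 1 0]
  -> pairs=4 depth=2 groups=2 -> no
String 5 '[[]][][][]': depth seq [1 2 1 0 1 0 1 0 1 0]
  -> pairs=5 depth=2 groups=4 -> no
String 6 '[[]][][]': depth seq [1 2 1 0 1 0 1 0]
  -> pairs=4 depth=2 groups=3 -> no

Answer: yes no no no no no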